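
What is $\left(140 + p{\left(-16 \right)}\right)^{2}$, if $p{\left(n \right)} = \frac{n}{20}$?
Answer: $\frac{484416}{25} \approx 19377.0$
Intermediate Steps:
$p{\left(n \right)} = \frac{n}{20}$ ($p{\left(n \right)} = n \frac{1}{20} = \frac{n}{20}$)
$\left(140 + p{\left(-16 \right)}\right)^{2} = \left(140 + \frac{1}{20} \left(-16\right)\right)^{2} = \left(140 - \frac{4}{5}\right)^{2} = \left(\frac{696}{5}\right)^{2} = \frac{484416}{25}$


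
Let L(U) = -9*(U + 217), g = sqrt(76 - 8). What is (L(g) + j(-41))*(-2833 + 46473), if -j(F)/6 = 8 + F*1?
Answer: -76588200 - 785520*sqrt(17) ≈ -7.9827e+7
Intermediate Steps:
j(F) = -48 - 6*F (j(F) = -6*(8 + F*1) = -6*(8 + F) = -48 - 6*F)
g = 2*sqrt(17) (g = sqrt(68) = 2*sqrt(17) ≈ 8.2462)
L(U) = -1953 - 9*U (L(U) = -9*(217 + U) = -1953 - 9*U)
(L(g) + j(-41))*(-2833 + 46473) = ((-1953 - 18*sqrt(17)) + (-48 - 6*(-41)))*(-2833 + 46473) = ((-1953 - 18*sqrt(17)) + (-48 + 246))*43640 = ((-1953 - 18*sqrt(17)) + 198)*43640 = (-1755 - 18*sqrt(17))*43640 = -76588200 - 785520*sqrt(17)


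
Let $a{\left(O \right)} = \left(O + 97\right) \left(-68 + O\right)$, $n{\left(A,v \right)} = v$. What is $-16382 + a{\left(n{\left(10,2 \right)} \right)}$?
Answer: $-22916$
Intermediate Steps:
$a{\left(O \right)} = \left(-68 + O\right) \left(97 + O\right)$ ($a{\left(O \right)} = \left(97 + O\right) \left(-68 + O\right) = \left(-68 + O\right) \left(97 + O\right)$)
$-16382 + a{\left(n{\left(10,2 \right)} \right)} = -16382 + \left(-6596 + 2^{2} + 29 \cdot 2\right) = -16382 + \left(-6596 + 4 + 58\right) = -16382 - 6534 = -22916$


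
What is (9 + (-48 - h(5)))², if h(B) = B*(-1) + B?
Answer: 1521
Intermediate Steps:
h(B) = 0 (h(B) = -B + B = 0)
(9 + (-48 - h(5)))² = (9 + (-48 - 1*0))² = (9 + (-48 + 0))² = (9 - 48)² = (-39)² = 1521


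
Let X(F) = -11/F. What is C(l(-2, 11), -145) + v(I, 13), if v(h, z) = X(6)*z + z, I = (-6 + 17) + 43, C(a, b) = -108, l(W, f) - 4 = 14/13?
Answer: -713/6 ≈ -118.83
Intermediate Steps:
l(W, f) = 66/13 (l(W, f) = 4 + 14/13 = 66/13)
I = 54 (I = 11 + 43 = 54)
v(h, z) = -5*z/6 (v(h, z) = (-11/6)*z + z = (-11*⅙)*z + z = -11*z/6 + z = -5*z/6)
C(l(-2, 11), -145) + v(I, 13) = -108 - ⅚*13 = -108 - 65/6 = -713/6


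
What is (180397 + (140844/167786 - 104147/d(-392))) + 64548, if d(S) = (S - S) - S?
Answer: 8046565388073/32886056 ≈ 2.4468e+5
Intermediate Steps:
d(S) = -S (d(S) = 0 - S = -S)
(180397 + (140844/167786 - 104147/d(-392))) + 64548 = (180397 + (140844/167786 - 104147/((-1*(-392))))) + 64548 = (180397 + (140844*(1/167786) - 104147/392)) + 64548 = (180397 + (70422/83893 - 104147*1/392)) + 64548 = (180397 + (70422/83893 - 104147/392)) + 64548 = (180397 - 8709598847/32886056) + 64548 = 5923836245385/32886056 + 64548 = 8046565388073/32886056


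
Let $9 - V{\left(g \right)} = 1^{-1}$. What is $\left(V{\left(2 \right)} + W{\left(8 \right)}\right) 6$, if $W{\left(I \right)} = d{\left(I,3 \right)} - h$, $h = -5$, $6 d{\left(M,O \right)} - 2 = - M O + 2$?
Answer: $58$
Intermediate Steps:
$d{\left(M,O \right)} = \frac{2}{3} - \frac{M O}{6}$ ($d{\left(M,O \right)} = \frac{1}{3} + \frac{- M O + 2}{6} = \frac{1}{3} + \frac{2 - M O}{6} = \frac{1}{3} - \left(- \frac{1}{3} + \frac{M O}{6}\right) = \frac{2}{3} - \frac{M O}{6}$)
$V{\left(g \right)} = 8$ ($V{\left(g \right)} = 9 - 1^{-1} = 9 - 1 = 8$)
$W{\left(I \right)} = \frac{17}{3} - \frac{I}{2}$ ($W{\left(I \right)} = \left(\frac{2}{3} - \frac{1}{6} I 3\right) - -5 = \left(\frac{2}{3} - \frac{I}{2}\right) + 5 = \frac{17}{3} - \frac{I}{2}$)
$\left(V{\left(2 \right)} + W{\left(8 \right)}\right) 6 = \left(8 + \left(\frac{17}{3} - 4\right)\right) 6 = \left(8 + \frac{5}{3}\right) 6 = \frac{29}{3} \cdot 6 = 58$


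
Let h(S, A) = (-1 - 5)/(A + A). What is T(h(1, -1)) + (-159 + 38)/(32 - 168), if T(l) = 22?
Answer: 3113/136 ≈ 22.890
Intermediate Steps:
h(S, A) = -3/A (h(S, A) = -6*1/(2*A) = -3/A)
T(h(1, -1)) + (-159 + 38)/(32 - 168) = 22 + (-159 + 38)/(32 - 168) = 22 - 121/(-136) = 22 - 121*(-1/136) = 22 + 121/136 = 3113/136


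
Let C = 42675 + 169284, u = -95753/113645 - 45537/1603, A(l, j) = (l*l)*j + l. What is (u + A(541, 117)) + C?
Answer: 896711080632153/26024705 ≈ 3.4456e+7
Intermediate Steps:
A(l, j) = l + j*l² (A(l, j) = l²*j + l = j*l² + l = l + j*l²)
u = -761220632/26024705 (u = -95753*1/113645 - 45537*1/1603 = -13679/16235 - 45537/1603 = -761220632/26024705 ≈ -29.250)
C = 211959
(u + A(541, 117)) + C = (-761220632/26024705 + 541*(1 + 117*541)) + 211959 = (-761220632/26024705 + 541*(1 + 63297)) + 211959 = (-761220632/26024705 + 541*63298) + 211959 = (-761220632/26024705 + 34244218) + 211959 = 891194910185058/26024705 + 211959 = 896711080632153/26024705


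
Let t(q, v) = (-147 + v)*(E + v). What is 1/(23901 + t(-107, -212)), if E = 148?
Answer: 1/46877 ≈ 2.1332e-5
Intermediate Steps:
t(q, v) = (-147 + v)*(148 + v)
1/(23901 + t(-107, -212)) = 1/(23901 + (-21756 - 212 + (-212)²)) = 1/(23901 + (-21756 - 212 + 44944)) = 1/(23901 + 22976) = 1/46877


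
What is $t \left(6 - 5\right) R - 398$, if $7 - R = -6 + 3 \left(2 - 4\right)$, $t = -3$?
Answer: $-455$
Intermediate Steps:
$R = 19$ ($R = 7 - \left(-6 + 3 \left(2 - 4\right)\right) = 7 - \left(-6 + 3 \left(-2\right)\right) = 7 - \left(-6 - 6\right) = 7 - -12 = 7 + 12 = 19$)
$t \left(6 - 5\right) R - 398 = - 3 \left(6 - 5\right) 19 - 398 = \left(-3\right) 1 \cdot 19 - 398 = \left(-3\right) 19 - 398 = -57 - 398 = -455$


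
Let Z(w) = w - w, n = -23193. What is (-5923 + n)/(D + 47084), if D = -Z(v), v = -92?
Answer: -7279/11771 ≈ -0.61838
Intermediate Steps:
Z(w) = 0
D = 0 (D = -1*0 = 0)
(-5923 + n)/(D + 47084) = (-5923 - 23193)/(0 + 47084) = -29116/47084 = -29116*1/47084 = -7279/11771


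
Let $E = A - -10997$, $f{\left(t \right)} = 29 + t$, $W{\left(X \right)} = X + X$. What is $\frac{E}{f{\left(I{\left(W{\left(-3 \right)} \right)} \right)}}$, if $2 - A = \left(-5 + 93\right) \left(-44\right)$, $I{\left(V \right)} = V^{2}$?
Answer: $\frac{14871}{65} \approx 228.78$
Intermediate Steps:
$W{\left(X \right)} = 2 X$
$A = 3874$ ($A = 2 - \left(-5 + 93\right) \left(-44\right) = 2 - 88 \left(-44\right) = 2 - -3872 = 2 + 3872 = 3874$)
$E = 14871$ ($E = 3874 - -10997 = 3874 + 10997 = 14871$)
$\frac{E}{f{\left(I{\left(W{\left(-3 \right)} \right)} \right)}} = \frac{14871}{29 + \left(2 \left(-3\right)\right)^{2}} = \frac{14871}{29 + \left(-6\right)^{2}} = \frac{14871}{29 + 36} = \frac{14871}{65}$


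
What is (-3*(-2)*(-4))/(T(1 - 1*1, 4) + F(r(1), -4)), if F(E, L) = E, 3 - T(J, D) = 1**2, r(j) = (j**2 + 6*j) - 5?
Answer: -6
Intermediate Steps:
r(j) = -5 + j**2 + 6*j
T(J, D) = 2 (T(J, D) = 3 - 1*1**2 = 3 - 1*1 = 3 - 1 = 2)
(-3*(-2)*(-4))/(T(1 - 1*1, 4) + F(r(1), -4)) = (-3*(-2)*(-4))/(2 + (-5 + 1**2 + 6*1)) = (6*(-4))/(2 + (-5 + 1 + 6)) = -24/(2 + 2) = -24/4 = (1/4)*(-24) = -6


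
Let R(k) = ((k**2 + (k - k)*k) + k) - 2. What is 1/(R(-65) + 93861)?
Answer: 1/98019 ≈ 1.0202e-5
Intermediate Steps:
R(k) = -2 + k + k**2 (R(k) = ((k**2 + 0*k) + k) - 2 = ((k**2 + 0) + k) - 2 = (k**2 + k) - 2 = (k + k**2) - 2 = -2 + k + k**2)
1/(R(-65) + 93861) = 1/((-2 - 65 + (-65)**2) + 93861) = 1/((-2 - 65 + 4225) + 93861) = 1/(4158 + 93861) = 1/98019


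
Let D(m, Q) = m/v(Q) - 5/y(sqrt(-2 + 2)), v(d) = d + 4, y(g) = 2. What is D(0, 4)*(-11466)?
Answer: 28665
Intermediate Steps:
v(d) = 4 + d
D(m, Q) = -5/2 + m/(4 + Q) (D(m, Q) = m/(4 + Q) - 5/2 = -5/2 + m/(4 + Q))
D(0, 4)*(-11466) = ((-10 + 0 - 5/2*4)/(4 + 4))*(-11466) = ((-10 + 0 - 10)/8)*(-11466) = ((1/8)*(-20))*(-11466) = -5/2*(-11466) = 28665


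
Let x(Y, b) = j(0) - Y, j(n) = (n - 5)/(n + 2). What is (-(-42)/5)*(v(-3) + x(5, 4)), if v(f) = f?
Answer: -441/5 ≈ -88.200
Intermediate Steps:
j(n) = (-5 + n)/(2 + n)
x(Y, b) = -5/2 - Y (x(Y, b) = (-5 + 0)/(2 + 0) - Y = -5/2 - Y)
(-(-42)/5)*(v(-3) + x(5, 4)) = (-(-42)/5)*(-3 + (-5/2 - 1*5)) = (-(-42)/5)*(-3 + (-5/2 - 5)) = (-1*(-42/5))*(-3 - 15/2) = (42/5)*(-21/2) = -441/5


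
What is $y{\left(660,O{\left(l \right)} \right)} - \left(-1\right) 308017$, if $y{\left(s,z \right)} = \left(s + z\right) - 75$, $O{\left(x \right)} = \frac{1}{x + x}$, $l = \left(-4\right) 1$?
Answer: $\frac{2468815}{8} \approx 3.086 \cdot 10^{5}$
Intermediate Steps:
$l = -4$
$O{\left(x \right)} = \frac{1}{2 x}$
$y{\left(s,z \right)} = -75 + s + z$
$y{\left(660,O{\left(l \right)} \right)} - \left(-1\right) 308017 = \left(-75 + 660 + \frac{1}{2 \left(-4\right)}\right) - \left(-1\right) 308017 = \left(-75 + 660 + \frac{1}{2} \left(- \frac{1}{4}\right)\right) - -308017 = \left(-75 + 660 - \frac{1}{8}\right) + 308017 = \frac{4679}{8} + 308017 = \frac{2468815}{8}$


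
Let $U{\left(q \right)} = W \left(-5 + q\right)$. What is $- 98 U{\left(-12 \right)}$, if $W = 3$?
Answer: $4998$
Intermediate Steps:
$U{\left(q \right)} = -15 + 3 q$ ($U{\left(q \right)} = 3 \left(-5 + q\right) = -15 + 3 q$)
$- 98 U{\left(-12 \right)} = - 98 \left(-15 + 3 \left(-12\right)\right) = - 98 \left(-15 - 36\right) = \left(-98\right) \left(-51\right) = 4998$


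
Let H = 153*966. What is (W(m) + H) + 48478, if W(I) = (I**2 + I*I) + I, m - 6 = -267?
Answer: 332257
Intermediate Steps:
m = -261 (m = 6 - 267 = -261)
W(I) = I + 2*I**2 (W(I) = (I**2 + I**2) + I = 2*I**2 + I = I + 2*I**2)
H = 147798
(W(m) + H) + 48478 = (-261*(1 + 2*(-261)) + 147798) + 48478 = (-261*(1 - 522) + 147798) + 48478 = (-261*(-521) + 147798) + 48478 = (135981 + 147798) + 48478 = 283779 + 48478 = 332257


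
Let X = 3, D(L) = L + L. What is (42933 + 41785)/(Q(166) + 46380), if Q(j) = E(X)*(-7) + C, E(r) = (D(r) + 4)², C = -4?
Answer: 42359/22838 ≈ 1.8548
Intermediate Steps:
D(L) = 2*L
E(r) = (4 + 2*r)² (E(r) = (2*r + 4)² = (4 + 2*r)²)
Q(j) = -704 (Q(j) = (4*(2 + 3)²)*(-7) - 4 = (4*5²)*(-7) - 4 = (4*25)*(-7) - 4 = 100*(-7) - 4 = -700 - 4 = -704)
(42933 + 41785)/(Q(166) + 46380) = (42933 + 41785)/(-704 + 46380) = 84718/45676 = 84718*(1/45676) = 42359/22838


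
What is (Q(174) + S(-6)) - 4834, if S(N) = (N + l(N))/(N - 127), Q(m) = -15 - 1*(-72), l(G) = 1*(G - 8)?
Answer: -635321/133 ≈ -4776.9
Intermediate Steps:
l(G) = -8 + G (l(G) = 1*(-8 + G) = -8 + G)
Q(m) = 57 (Q(m) = -15 + 72 = 57)
S(N) = (-8 + 2*N)/(-127 + N) (S(N) = (N + (-8 + N))/(N - 127) = (-8 + 2*N)/(-127 + N))
(Q(174) + S(-6)) - 4834 = (57 + 2*(-4 - 6)/(-127 - 6)) - 4834 = (57 + 2*(-10)/(-133)) - 4834 = (57 + 2*(-1/133)*(-10)) - 4834 = (57 + 20/133) - 4834 = 7601/133 - 4834 = -635321/133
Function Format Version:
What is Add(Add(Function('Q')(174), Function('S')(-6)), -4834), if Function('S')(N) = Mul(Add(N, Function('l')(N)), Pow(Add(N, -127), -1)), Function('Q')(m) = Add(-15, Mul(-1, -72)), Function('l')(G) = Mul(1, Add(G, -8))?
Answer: Rational(-635321, 133) ≈ -4776.9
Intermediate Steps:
Function('l')(G) = Add(-8, G) (Function('l')(G) = Mul(1, Add(-8, G)) = Add(-8, G))
Function('Q')(m) = 57 (Function('Q')(m) = Add(-15, 72) = 57)
Function('S')(N) = Mul(Pow(Add(-127, N), -1), Add(-8, Mul(2, N))) (Function('S')(N) = Mul(Add(N, Add(-8, N)), Pow(Add(N, -127), -1)) = Mul(Add(-8, Mul(2, N)), Pow(Add(-127, N), -1)) = Mul(Pow(Add(-127, N), -1), Add(-8, Mul(2, N))))
Add(Add(Function('Q')(174), Function('S')(-6)), -4834) = Add(Add(57, Mul(2, Pow(Add(-127, -6), -1), Add(-4, -6))), -4834) = Add(Add(57, Mul(2, Pow(-133, -1), -10)), -4834) = Add(Add(57, Mul(2, Rational(-1, 133), -10)), -4834) = Add(Add(57, Rational(20, 133)), -4834) = Add(Rational(7601, 133), -4834) = Rational(-635321, 133)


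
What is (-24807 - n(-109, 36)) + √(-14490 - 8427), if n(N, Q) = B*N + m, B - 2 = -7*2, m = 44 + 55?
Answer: -26214 + I*√22917 ≈ -26214.0 + 151.38*I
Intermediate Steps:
m = 99
B = -12 (B = 2 - 7*2 = 2 - 14 = -12)
n(N, Q) = 99 - 12*N (n(N, Q) = -12*N + 99 = 99 - 12*N)
(-24807 - n(-109, 36)) + √(-14490 - 8427) = (-24807 - (99 - 12*(-109))) + √(-14490 - 8427) = (-24807 - (99 + 1308)) + √(-22917) = (-24807 - 1*1407) + I*√22917 = (-24807 - 1407) + I*√22917 = -26214 + I*√22917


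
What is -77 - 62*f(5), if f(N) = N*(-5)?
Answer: 1473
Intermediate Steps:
f(N) = -5*N
-77 - 62*f(5) = -77 - (-310)*5 = -77 - 62*(-25) = -77 + 1550 = 1473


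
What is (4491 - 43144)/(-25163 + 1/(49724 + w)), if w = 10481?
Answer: 2327103865/1514938414 ≈ 1.5361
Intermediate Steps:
(4491 - 43144)/(-25163 + 1/(49724 + w)) = (4491 - 43144)/(-25163 + 1/(49724 + 10481)) = -38653/(-25163 + 1/60205) = -38653/(-1514938414/60205) = -38653*(-60205/1514938414) = 2327103865/1514938414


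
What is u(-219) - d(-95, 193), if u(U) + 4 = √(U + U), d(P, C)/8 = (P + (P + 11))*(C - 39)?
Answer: 220524 + I*√438 ≈ 2.2052e+5 + 20.928*I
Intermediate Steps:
d(P, C) = 8*(-39 + C)*(11 + 2*P) (d(P, C) = 8*((P + (P + 11))*(C - 39)) = 8*((P + (11 + P))*(-39 + C)) = 8*((11 + 2*P)*(-39 + C)) = 8*((-39 + C)*(11 + 2*P)) = 8*(-39 + C)*(11 + 2*P))
u(U) = -4 + √2*√U (u(U) = -4 + √(U + U) = -4 + √(2*U) = -4 + √2*√U)
u(-219) - d(-95, 193) = (-4 + √2*√(-219)) - (-3432 - 624*(-95) + 88*193 + 16*193*(-95)) = (-4 + √2*(I*√219)) - (-3432 + 59280 + 16984 - 293360) = (-4 + I*√438) - 1*(-220528) = (-4 + I*√438) + 220528 = 220524 + I*√438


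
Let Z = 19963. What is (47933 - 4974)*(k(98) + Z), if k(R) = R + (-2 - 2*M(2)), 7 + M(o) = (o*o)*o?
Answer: 861628663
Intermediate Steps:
M(o) = -7 + o³ (M(o) = -7 + (o*o)*o = -7 + o²*o = -7 + o³)
k(R) = -4 + R (k(R) = R + (-2 - 2*(-7 + 2³)) = R + (-2 - 2*(-7 + 8)) = R + (-2 - 2*1) = R + (-2 - 2) = R - 4 = -4 + R)
(47933 - 4974)*(k(98) + Z) = (47933 - 4974)*((-4 + 98) + 19963) = 42959*(94 + 19963) = 42959*20057 = 861628663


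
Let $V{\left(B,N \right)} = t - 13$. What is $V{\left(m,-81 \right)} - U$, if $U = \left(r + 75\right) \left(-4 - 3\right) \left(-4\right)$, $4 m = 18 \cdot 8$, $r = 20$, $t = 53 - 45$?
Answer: $-2665$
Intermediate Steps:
$t = 8$
$m = 36$ ($m = \frac{18 \cdot 8}{4} = \frac{1}{4} \cdot 144 = 36$)
$V{\left(B,N \right)} = -5$ ($V{\left(B,N \right)} = 8 - 13 = -5$)
$U = 2660$ ($U = \left(20 + 75\right) \left(-4 - 3\right) \left(-4\right) = 95 \left(\left(-7\right) \left(-4\right)\right) = 95 \cdot 28 = 2660$)
$V{\left(m,-81 \right)} - U = -5 - 2660 = -2665$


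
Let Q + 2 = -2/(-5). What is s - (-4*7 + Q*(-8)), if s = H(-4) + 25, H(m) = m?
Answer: 181/5 ≈ 36.200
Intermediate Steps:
Q = -8/5 (Q = -2 - 2/(-5) = -2 - 2*(-⅕) = -2 + ⅖ = -8/5 ≈ -1.6000)
s = 21 (s = -4 + 25 = 21)
s - (-4*7 + Q*(-8)) = 21 - (-4*7 - 8/5*(-8)) = 21 - (-28 + 64/5) = 21 - 1*(-76/5) = 21 + 76/5 = 181/5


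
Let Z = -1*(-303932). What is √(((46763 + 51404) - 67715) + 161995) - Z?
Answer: -303932 + 3*√21383 ≈ -3.0349e+5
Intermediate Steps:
Z = 303932
√(((46763 + 51404) - 67715) + 161995) - Z = √(((46763 + 51404) - 67715) + 161995) - 1*303932 = √((98167 - 67715) + 161995) - 303932 = √(30452 + 161995) - 303932 = √192447 - 303932 = 3*√21383 - 303932 = -303932 + 3*√21383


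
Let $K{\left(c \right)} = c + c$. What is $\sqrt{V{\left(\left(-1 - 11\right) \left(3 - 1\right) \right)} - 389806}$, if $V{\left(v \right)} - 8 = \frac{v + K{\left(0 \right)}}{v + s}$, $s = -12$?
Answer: $\frac{4 i \sqrt{219261}}{3} \approx 624.34 i$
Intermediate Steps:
$K{\left(c \right)} = 2 c$
$V{\left(v \right)} = 8 + \frac{v}{-12 + v}$ ($V{\left(v \right)} = 8 + \frac{v + 2 \cdot 0}{v - 12} = 8 + \frac{v + 0}{-12 + v} = 8 + \frac{v}{-12 + v}$)
$\sqrt{V{\left(\left(-1 - 11\right) \left(3 - 1\right) \right)} - 389806} = \sqrt{\frac{3 \left(-32 + 3 \left(-1 - 11\right) \left(3 - 1\right)\right)}{-12 + \left(-1 - 11\right) \left(3 - 1\right)} - 389806} = \sqrt{\frac{3 \left(-32 + 3 \left(- 12 \left(3 - 1\right)\right)\right)}{-12 - 12 \left(3 - 1\right)} - 389806} = \sqrt{\frac{3 \left(-32 + 3 \left(\left(-12\right) 2\right)\right)}{-12 - 24} - 389806} = \sqrt{\frac{3 \left(-32 + 3 \left(-24\right)\right)}{-12 - 24} - 389806} = \sqrt{\frac{3 \left(-32 - 72\right)}{-36} - 389806} = \sqrt{3 \left(- \frac{1}{36}\right) \left(-104\right) - 389806} = \sqrt{\frac{26}{3} - 389806} = \sqrt{- \frac{1169392}{3}} = \frac{4 i \sqrt{219261}}{3}$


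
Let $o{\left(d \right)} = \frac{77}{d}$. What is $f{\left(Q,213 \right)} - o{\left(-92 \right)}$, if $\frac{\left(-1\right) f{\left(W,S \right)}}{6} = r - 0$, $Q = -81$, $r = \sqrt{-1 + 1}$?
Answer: $\frac{77}{92} \approx 0.83696$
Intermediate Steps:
$r = 0$ ($r = \sqrt{0} = 0$)
$f{\left(W,S \right)} = 0$ ($f{\left(W,S \right)} = - 6 \left(0 - 0\right) = - 6 \left(0 + 0\right) = \left(-6\right) 0 = 0$)
$f{\left(Q,213 \right)} - o{\left(-92 \right)} = 0 - \frac{77}{-92} = 0 - 77 \left(- \frac{1}{92}\right) = 0 - - \frac{77}{92} = 0 + \frac{77}{92} = \frac{77}{92}$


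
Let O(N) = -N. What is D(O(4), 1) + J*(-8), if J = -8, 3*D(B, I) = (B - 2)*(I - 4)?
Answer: 70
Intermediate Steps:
D(B, I) = (-4 + I)*(-2 + B)/3 (D(B, I) = ((B - 2)*(I - 4))/3 = ((-2 + B)*(-4 + I))/3 = ((-4 + I)*(-2 + B))/3 = (-4 + I)*(-2 + B)/3)
D(O(4), 1) + J*(-8) = (8/3 - (-4)*4/3 - ⅔*1 + (⅓)*(-1*4)*1) - 8*(-8) = (8/3 - 4/3*(-4) - ⅔ + (⅓)*(-4)*1) + 64 = (8/3 + 16/3 - ⅔ - 4/3) + 64 = 6 + 64 = 70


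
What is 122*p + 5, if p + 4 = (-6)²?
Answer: 3909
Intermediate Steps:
p = 32 (p = -4 + (-6)² = -4 + 36 = 32)
122*p + 5 = 122*32 + 5 = 3904 + 5 = 3909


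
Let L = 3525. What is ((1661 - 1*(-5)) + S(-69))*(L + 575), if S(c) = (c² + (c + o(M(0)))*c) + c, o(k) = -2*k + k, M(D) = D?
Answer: 45587900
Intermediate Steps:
o(k) = -k
S(c) = c + 2*c² (S(c) = (c² + (c - 1*0)*c) + c = (c² + (c + 0)*c) + c = (c² + c*c) + c = (c² + c²) + c = 2*c² + c = c + 2*c²)
((1661 - 1*(-5)) + S(-69))*(L + 575) = ((1661 - 1*(-5)) - 69*(1 + 2*(-69)))*(3525 + 575) = ((1661 + 5) - 69*(1 - 138))*4100 = (1666 - 69*(-137))*4100 = (1666 + 9453)*4100 = 11119*4100 = 45587900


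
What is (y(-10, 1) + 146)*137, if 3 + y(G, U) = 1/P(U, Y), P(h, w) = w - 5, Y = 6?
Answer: 19728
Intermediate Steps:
P(h, w) = -5 + w
y(G, U) = -2 (y(G, U) = -3 + 1/(-5 + 6) = -3 + 1/1 = -3 + 1 = -2)
(y(-10, 1) + 146)*137 = (-2 + 146)*137 = 144*137 = 19728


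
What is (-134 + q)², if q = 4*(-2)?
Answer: 20164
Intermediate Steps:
q = -8
(-134 + q)² = (-134 - 8)² = (-142)² = 20164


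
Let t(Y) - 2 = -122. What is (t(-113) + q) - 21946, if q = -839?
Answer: -22905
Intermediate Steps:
t(Y) = -120 (t(Y) = 2 - 122 = -120)
(t(-113) + q) - 21946 = (-120 - 839) - 21946 = -959 - 21946 = -22905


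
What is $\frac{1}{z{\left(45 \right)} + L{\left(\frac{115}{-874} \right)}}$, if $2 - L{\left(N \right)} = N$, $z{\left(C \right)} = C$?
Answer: $\frac{38}{1791} \approx 0.021217$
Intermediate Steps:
$L{\left(N \right)} = 2 - N$
$\frac{1}{z{\left(45 \right)} + L{\left(\frac{115}{-874} \right)}} = \frac{1}{45 + \left(2 - \frac{115}{-874}\right)} = \frac{1}{45 + \left(2 - 115 \left(- \frac{1}{874}\right)\right)} = \frac{1}{45 + \left(2 - - \frac{5}{38}\right)} = \frac{1}{45 + \left(2 + \frac{5}{38}\right)} = \frac{1}{45 + \frac{81}{38}} = \frac{1}{\frac{1791}{38}} = \frac{38}{1791}$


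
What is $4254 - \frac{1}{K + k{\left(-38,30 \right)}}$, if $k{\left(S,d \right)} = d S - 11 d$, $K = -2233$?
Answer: $\frac{15752563}{3703} \approx 4254.0$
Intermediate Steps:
$k{\left(S,d \right)} = - 11 d + S d$ ($k{\left(S,d \right)} = S d - 11 d = - 11 d + S d$)
$4254 - \frac{1}{K + k{\left(-38,30 \right)}} = 4254 - \frac{1}{-2233 + 30 \left(-11 - 38\right)} = 4254 - \frac{1}{-2233 + 30 \left(-49\right)} = 4254 - \frac{1}{-2233 - 1470} = 4254 - \frac{1}{-3703} = 4254 - - \frac{1}{3703} = 4254 + \frac{1}{3703} = \frac{15752563}{3703}$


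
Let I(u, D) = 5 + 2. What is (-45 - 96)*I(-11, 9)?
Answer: -987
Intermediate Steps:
I(u, D) = 7
(-45 - 96)*I(-11, 9) = (-45 - 96)*7 = -141*7 = -987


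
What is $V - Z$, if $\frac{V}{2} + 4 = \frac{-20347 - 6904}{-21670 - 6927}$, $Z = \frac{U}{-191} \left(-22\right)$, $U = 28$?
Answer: $- \frac{50902086}{5462027} \approx -9.3193$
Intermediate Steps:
$Z = \frac{616}{191}$ ($Z = \frac{28}{-191} \left(-22\right) = 28 \left(- \frac{1}{191}\right) \left(-22\right) = \left(- \frac{28}{191}\right) \left(-22\right) = \frac{616}{191} \approx 3.2251$)
$V = - \frac{174274}{28597}$ ($V = -8 + 2 \frac{-20347 - 6904}{-21670 - 6927} = -8 + 2 \left(- \frac{27251}{-28597}\right) = -8 + 2 \left(\left(-27251\right) \left(- \frac{1}{28597}\right)\right) = -8 + 2 \cdot \frac{27251}{28597} = -8 + \frac{54502}{28597} = - \frac{174274}{28597} \approx -6.0941$)
$V - Z = - \frac{174274}{28597} - \frac{616}{191} = - \frac{50902086}{5462027}$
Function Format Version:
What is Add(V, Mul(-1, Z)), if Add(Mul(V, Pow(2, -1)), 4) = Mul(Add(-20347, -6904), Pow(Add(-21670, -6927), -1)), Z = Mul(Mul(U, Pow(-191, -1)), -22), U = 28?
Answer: Rational(-50902086, 5462027) ≈ -9.3193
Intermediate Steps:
Z = Rational(616, 191) (Z = Mul(Mul(28, Pow(-191, -1)), -22) = Mul(Mul(28, Rational(-1, 191)), -22) = Mul(Rational(-28, 191), -22) = Rational(616, 191) ≈ 3.2251)
V = Rational(-174274, 28597) (V = Add(-8, Mul(2, Mul(Add(-20347, -6904), Pow(Add(-21670, -6927), -1)))) = Add(-8, Mul(2, Mul(-27251, Pow(-28597, -1)))) = Add(-8, Mul(2, Mul(-27251, Rational(-1, 28597)))) = Add(-8, Mul(2, Rational(27251, 28597))) = Add(-8, Rational(54502, 28597)) = Rational(-174274, 28597) ≈ -6.0941)
Add(V, Mul(-1, Z)) = Add(Rational(-174274, 28597), Mul(-1, Rational(616, 191))) = Add(Rational(-174274, 28597), Rational(-616, 191)) = Rational(-50902086, 5462027)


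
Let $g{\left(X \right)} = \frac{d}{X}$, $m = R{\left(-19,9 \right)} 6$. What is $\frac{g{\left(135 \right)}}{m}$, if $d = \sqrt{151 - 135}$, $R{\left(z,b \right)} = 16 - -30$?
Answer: $\frac{1}{9315} \approx 0.00010735$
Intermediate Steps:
$R{\left(z,b \right)} = 46$ ($R{\left(z,b \right)} = 16 + 30 = 46$)
$d = 4$ ($d = \sqrt{16} = 4$)
$m = 276$ ($m = 46 \cdot 6 = 276$)
$g{\left(X \right)} = \frac{4}{X}$
$\frac{g{\left(135 \right)}}{m} = \frac{4 \cdot \frac{1}{135}}{276} = 4 \cdot \frac{1}{135} \cdot \frac{1}{276} = \frac{4}{135} \cdot \frac{1}{276} = \frac{1}{9315}$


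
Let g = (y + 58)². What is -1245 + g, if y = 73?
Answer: 15916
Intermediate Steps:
g = 17161 (g = (73 + 58)² = 131² = 17161)
-1245 + g = -1245 + 17161 = 15916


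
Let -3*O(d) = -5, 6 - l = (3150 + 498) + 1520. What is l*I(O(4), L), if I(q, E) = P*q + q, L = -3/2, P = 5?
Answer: -51620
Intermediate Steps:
l = -5162 (l = 6 - ((3150 + 498) + 1520) = 6 - (3648 + 1520) = 6 - 1*5168 = 6 - 5168 = -5162)
L = -3/2 (L = -3*1/2 = -3/2 ≈ -1.5000)
O(d) = 5/3 (O(d) = -1/3*(-5) = 5/3)
I(q, E) = 6*q (I(q, E) = 5*q + q = 6*q)
l*I(O(4), L) = -30972*5/3 = -5162*10 = -51620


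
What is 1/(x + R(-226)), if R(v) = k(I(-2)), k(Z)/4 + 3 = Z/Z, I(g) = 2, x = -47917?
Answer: -1/47925 ≈ -2.0866e-5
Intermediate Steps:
k(Z) = -8 (k(Z) = -12 + 4*(Z/Z) = -12 + 4*1 = -12 + 4 = -8)
R(v) = -8
1/(x + R(-226)) = 1/(-47917 - 8) = 1/(-47925) = -1/47925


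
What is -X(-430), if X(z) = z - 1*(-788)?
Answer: -358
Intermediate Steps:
X(z) = 788 + z (X(z) = z + 788 = 788 + z)
-X(-430) = -(788 - 430) = -1*358 = -358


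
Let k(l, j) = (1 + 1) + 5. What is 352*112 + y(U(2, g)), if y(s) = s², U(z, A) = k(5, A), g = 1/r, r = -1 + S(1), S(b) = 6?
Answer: 39473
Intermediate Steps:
k(l, j) = 7 (k(l, j) = 2 + 5 = 7)
r = 5 (r = -1 + 6 = 5)
g = ⅕ (g = 1/5 = ⅕ ≈ 0.20000)
U(z, A) = 7
352*112 + y(U(2, g)) = 352*112 + 7² = 39424 + 49 = 39473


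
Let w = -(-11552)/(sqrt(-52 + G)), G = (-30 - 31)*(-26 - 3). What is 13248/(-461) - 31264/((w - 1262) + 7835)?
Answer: -1143652479459936/34136305111129 + 361161728*sqrt(1717)/74048384189 ≈ -33.300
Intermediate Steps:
G = 1769 (G = -61*(-29) = 1769)
w = 11552*sqrt(1717)/1717 (w = -(-11552)/(sqrt(-52 + 1769)) = -(-11552)/(sqrt(1717)) = -(-11552)*sqrt(1717)/1717 = 11552*sqrt(1717)/1717 ≈ 278.79)
13248/(-461) - 31264/((w - 1262) + 7835) = 13248/(-461) - 31264/((11552*sqrt(1717)/1717 - 1262) + 7835) = 13248*(-1/461) - 31264/((-1262 + 11552*sqrt(1717)/1717) + 7835) = -13248/461 - 31264/(6573 + 11552*sqrt(1717)/1717)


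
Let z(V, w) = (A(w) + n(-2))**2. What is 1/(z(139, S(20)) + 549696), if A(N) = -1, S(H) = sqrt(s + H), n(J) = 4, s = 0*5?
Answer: 1/549705 ≈ 1.8192e-6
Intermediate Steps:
s = 0
S(H) = sqrt(H) (S(H) = sqrt(0 + H) = sqrt(H))
z(V, w) = 9 (z(V, w) = (-1 + 4)**2 = 3**2 = 9)
1/(z(139, S(20)) + 549696) = 1/(9 + 549696) = 1/549705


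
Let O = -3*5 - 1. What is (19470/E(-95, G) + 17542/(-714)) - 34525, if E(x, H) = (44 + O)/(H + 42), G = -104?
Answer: -27725231/357 ≈ -77662.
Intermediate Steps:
O = -16 (O = -15 - 1 = -16)
E(x, H) = 28/(42 + H) (E(x, H) = (44 - 16)/(H + 42) = 28/(42 + H))
(19470/E(-95, G) + 17542/(-714)) - 34525 = (19470/((28/(42 - 104))) + 17542/(-714)) - 34525 = (19470/((28/(-62))) + 17542*(-1/714)) - 34525 = (19470/((28*(-1/62))) - 1253/51) - 34525 = (19470/(-14/31) - 1253/51) - 34525 = (19470*(-31/14) - 1253/51) - 34525 = (-301785/7 - 1253/51) - 34525 = -15399806/357 - 34525 = -27725231/357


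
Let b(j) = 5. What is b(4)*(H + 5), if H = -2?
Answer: 15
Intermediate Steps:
b(4)*(H + 5) = 5*(-2 + 5) = 5*3 = 15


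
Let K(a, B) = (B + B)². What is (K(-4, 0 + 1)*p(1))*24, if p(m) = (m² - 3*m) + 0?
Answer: -192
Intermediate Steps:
K(a, B) = 4*B² (K(a, B) = (2*B)² = 4*B²)
p(m) = m² - 3*m
(K(-4, 0 + 1)*p(1))*24 = ((4*(0 + 1)²)*(1*(-3 + 1)))*24 = ((4*1²)*(1*(-2)))*24 = ((4*1)*(-2))*24 = (4*(-2))*24 = -8*24 = -192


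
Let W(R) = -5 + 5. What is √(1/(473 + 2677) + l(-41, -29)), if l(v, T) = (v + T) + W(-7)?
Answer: I*√3086986/210 ≈ 8.3666*I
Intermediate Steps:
W(R) = 0
l(v, T) = T + v (l(v, T) = (v + T) + 0 = (T + v) + 0 = T + v)
√(1/(473 + 2677) + l(-41, -29)) = √(1/(473 + 2677) + (-29 - 41)) = √(1/3150 - 70) = √(-220499/3150) = I*√3086986/210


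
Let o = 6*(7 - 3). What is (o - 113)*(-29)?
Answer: 2581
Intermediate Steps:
o = 24 (o = 6*4 = 24)
(o - 113)*(-29) = (24 - 113)*(-29) = -89*(-29) = 2581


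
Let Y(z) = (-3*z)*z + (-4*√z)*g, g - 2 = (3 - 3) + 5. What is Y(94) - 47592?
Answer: -74100 - 28*√94 ≈ -74372.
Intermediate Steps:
g = 7 (g = 2 + ((3 - 3) + 5) = 2 + (0 + 5) = 2 + 5 = 7)
Y(z) = -28*√z - 3*z² (Y(z) = (-3*z)*z - 4*√z*7 = -3*z² - 28*√z = -28*√z - 3*z²)
Y(94) - 47592 = (-28*√94 - 3*94²) - 47592 = (-28*√94 - 3*8836) - 47592 = (-28*√94 - 26508) - 47592 = (-26508 - 28*√94) - 47592 = -74100 - 28*√94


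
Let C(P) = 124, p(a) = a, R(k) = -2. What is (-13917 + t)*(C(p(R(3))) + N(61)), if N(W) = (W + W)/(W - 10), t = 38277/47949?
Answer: -43446558024/24701 ≈ -1.7589e+6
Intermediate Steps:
t = 12759/15983 (t = 38277*(1/47949) = 12759/15983 ≈ 0.79829)
N(W) = 2*W/(-10 + W) (N(W) = (2*W)/(-10 + W) = 2*W/(-10 + W))
(-13917 + t)*(C(p(R(3))) + N(61)) = (-13917 + 12759/15983)*(124 + 2*61/(-10 + 61)) = -222422652*(124 + 2*61/51)/15983 = -222422652*(124 + 2*61*(1/51))/15983 = -222422652*(124 + 122/51)/15983 = -222422652/15983*6446/51 = -43446558024/24701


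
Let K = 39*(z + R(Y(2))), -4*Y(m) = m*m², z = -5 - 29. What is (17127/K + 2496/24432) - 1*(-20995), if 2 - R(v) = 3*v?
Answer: 3609133485/172042 ≈ 20978.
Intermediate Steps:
z = -34
Y(m) = -m³/4 (Y(m) = -m*m²/4 = -m³/4)
R(v) = 2 - 3*v
K = -1014 (K = 39*(-34 + (2 - (-3)*2³/4)) = 39*(-34 + (2 - (-3)*8/4)) = 39*(-34 + (2 - 3*(-2))) = 39*(-34 + (2 + 6)) = 39*(-34 + 8) = 39*(-26) = -1014)
(17127/K + 2496/24432) - 1*(-20995) = (17127/(-1014) + 2496/24432) - 1*(-20995) = (17127*(-1/1014) + 2496*(1/24432)) + 20995 = (-5709/338 + 52/509) + 20995 = -2888305/172042 + 20995 = 3609133485/172042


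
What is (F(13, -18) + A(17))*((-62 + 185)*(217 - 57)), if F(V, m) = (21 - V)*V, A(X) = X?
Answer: 2381280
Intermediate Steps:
F(V, m) = V*(21 - V)
(F(13, -18) + A(17))*((-62 + 185)*(217 - 57)) = (13*(21 - 1*13) + 17)*((-62 + 185)*(217 - 57)) = (13*(21 - 13) + 17)*(123*160) = (13*8 + 17)*19680 = (104 + 17)*19680 = 121*19680 = 2381280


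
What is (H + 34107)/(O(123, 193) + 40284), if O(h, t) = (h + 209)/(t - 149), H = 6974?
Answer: 451891/443207 ≈ 1.0196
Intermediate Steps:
O(h, t) = (209 + h)/(-149 + t)
(H + 34107)/(O(123, 193) + 40284) = (6974 + 34107)/((209 + 123)/(-149 + 193) + 40284) = 41081/(332/44 + 40284) = 41081/((1/44)*332 + 40284) = 41081/(83/11 + 40284) = 41081/(443207/11) = 41081*(11/443207) = 451891/443207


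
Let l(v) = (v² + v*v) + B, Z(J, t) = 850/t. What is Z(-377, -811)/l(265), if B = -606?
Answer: -425/56706742 ≈ -7.4947e-6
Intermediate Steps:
l(v) = -606 + 2*v² (l(v) = (v² + v*v) - 606 = (v² + v²) - 606 = 2*v² - 606 = -606 + 2*v²)
Z(-377, -811)/l(265) = (850/(-811))/(-606 + 2*265²) = (850*(-1/811))/(-606 + 2*70225) = -850/(811*(-606 + 140450)) = -850/811/139844 = -850/811*1/139844 = -425/56706742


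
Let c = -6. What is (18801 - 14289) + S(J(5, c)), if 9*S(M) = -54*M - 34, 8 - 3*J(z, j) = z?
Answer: 40520/9 ≈ 4502.2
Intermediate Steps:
J(z, j) = 8/3 - z/3
S(M) = -34/9 - 6*M (S(M) = (-54*M - 34)/9 = (-34 - 54*M)/9 = -34/9 - 6*M)
(18801 - 14289) + S(J(5, c)) = (18801 - 14289) + (-34/9 - 6*(8/3 - ⅓*5)) = 4512 + (-34/9 - 6*(8/3 - 5/3)) = 4512 + (-34/9 - 6*1) = 4512 + (-34/9 - 6) = 4512 - 88/9 = 40520/9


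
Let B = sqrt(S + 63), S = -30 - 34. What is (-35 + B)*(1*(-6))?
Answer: 210 - 6*I ≈ 210.0 - 6.0*I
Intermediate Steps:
S = -64
B = I (B = sqrt(-64 + 63) = sqrt(-1) = I ≈ 1.0*I)
(-35 + B)*(1*(-6)) = (-35 + I)*(1*(-6)) = (-35 + I)*(-6) = 210 - 6*I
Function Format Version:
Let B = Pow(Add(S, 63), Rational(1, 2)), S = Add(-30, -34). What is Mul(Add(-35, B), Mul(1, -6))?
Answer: Add(210, Mul(-6, I)) ≈ Add(210.00, Mul(-6.0000, I))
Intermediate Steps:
S = -64
B = I (B = Pow(Add(-64, 63), Rational(1, 2)) = Pow(-1, Rational(1, 2)) = I ≈ Mul(1.0000, I))
Mul(Add(-35, B), Mul(1, -6)) = Mul(Add(-35, I), Mul(1, -6)) = Mul(Add(-35, I), -6) = Add(210, Mul(-6, I))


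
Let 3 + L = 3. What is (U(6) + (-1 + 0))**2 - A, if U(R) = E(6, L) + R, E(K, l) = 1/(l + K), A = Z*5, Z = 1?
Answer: 781/36 ≈ 21.694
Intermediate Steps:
L = 0 (L = -3 + 3 = 0)
A = 5 (A = 1*5 = 5)
E(K, l) = 1/(K + l)
U(R) = 1/6 + R (U(R) = 1/(6 + 0) + R = 1/6 + R)
(U(6) + (-1 + 0))**2 - A = ((1/6 + 6) + (-1 + 0))**2 - 1*5 = (37/6 - 1)**2 - 5 = (31/6)**2 - 5 = 961/36 - 5 = 781/36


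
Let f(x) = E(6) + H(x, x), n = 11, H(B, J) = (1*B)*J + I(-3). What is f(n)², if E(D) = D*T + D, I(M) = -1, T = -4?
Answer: 10404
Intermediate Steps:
E(D) = -3*D (E(D) = D*(-4) + D = -4*D + D = -3*D)
H(B, J) = -1 + B*J (H(B, J) = (1*B)*J - 1 = B*J - 1 = -1 + B*J)
f(x) = -19 + x² (f(x) = -3*6 + (-1 + x*x) = -18 + (-1 + x²) = -19 + x²)
f(n)² = (-19 + 11²)² = (-19 + 121)² = 102² = 10404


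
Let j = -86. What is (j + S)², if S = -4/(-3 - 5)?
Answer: 29241/4 ≈ 7310.3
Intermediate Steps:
S = ½ (S = -4/(-8) = -4*(-⅛) = ½ ≈ 0.50000)
(j + S)² = (-86 + ½)² = (-171/2)² = 29241/4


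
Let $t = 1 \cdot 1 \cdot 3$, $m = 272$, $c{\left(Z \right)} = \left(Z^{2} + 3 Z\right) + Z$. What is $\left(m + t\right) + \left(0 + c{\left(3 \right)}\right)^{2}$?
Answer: $716$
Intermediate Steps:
$c{\left(Z \right)} = Z^{2} + 4 Z$
$t = 3$ ($t = 1 \cdot 3 = 3$)
$\left(m + t\right) + \left(0 + c{\left(3 \right)}\right)^{2} = \left(272 + 3\right) + \left(0 + 3 \left(4 + 3\right)\right)^{2} = 275 + \left(0 + 3 \cdot 7\right)^{2} = 275 + \left(0 + 21\right)^{2} = 275 + 21^{2} = 275 + 441 = 716$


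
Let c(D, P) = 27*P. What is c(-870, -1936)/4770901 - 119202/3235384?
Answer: -368910466725/7717848380492 ≈ -0.047800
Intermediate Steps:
c(-870, -1936)/4770901 - 119202/3235384 = (27*(-1936))/4770901 - 119202/3235384 = -52272*1/4770901 - 119202*1/3235384 = -52272/4770901 - 59601/1617692 = -368910466725/7717848380492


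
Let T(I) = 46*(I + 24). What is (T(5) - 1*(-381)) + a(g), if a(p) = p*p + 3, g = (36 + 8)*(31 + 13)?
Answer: 3749814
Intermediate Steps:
T(I) = 1104 + 46*I (T(I) = 46*(24 + I) = 1104 + 46*I)
g = 1936 (g = 44*44 = 1936)
a(p) = 3 + p² (a(p) = p² + 3 = 3 + p²)
(T(5) - 1*(-381)) + a(g) = ((1104 + 46*5) - 1*(-381)) + (3 + 1936²) = ((1104 + 230) + 381) + (3 + 3748096) = (1334 + 381) + 3748099 = 1715 + 3748099 = 3749814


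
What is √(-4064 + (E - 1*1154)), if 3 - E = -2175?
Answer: 4*I*√190 ≈ 55.136*I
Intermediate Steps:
E = 2178 (E = 3 - 1*(-2175) = 3 + 2175 = 2178)
√(-4064 + (E - 1*1154)) = √(-4064 + (2178 - 1*1154)) = √(-4064 + (2178 - 1154)) = √(-4064 + 1024) = √(-3040) = 4*I*√190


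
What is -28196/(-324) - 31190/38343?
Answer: 89251139/1035261 ≈ 86.211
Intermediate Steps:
-28196/(-324) - 31190/38343 = -28196*(-1/324) - 31190*1/38343 = 7049/81 - 31190/38343 = 89251139/1035261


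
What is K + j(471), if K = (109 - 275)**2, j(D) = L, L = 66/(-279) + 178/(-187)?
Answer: 479205728/17391 ≈ 27555.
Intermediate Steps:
L = -20668/17391 (L = 66*(-1/279) + 178*(-1/187) = -22/93 - 178/187 = -20668/17391 ≈ -1.1884)
j(D) = -20668/17391
K = 27556 (K = (-166)**2 = 27556)
K + j(471) = 27556 - 20668/17391 = 479205728/17391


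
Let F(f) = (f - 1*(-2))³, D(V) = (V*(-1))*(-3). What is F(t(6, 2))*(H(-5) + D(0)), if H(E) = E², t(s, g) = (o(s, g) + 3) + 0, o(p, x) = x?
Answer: 8575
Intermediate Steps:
D(V) = 3*V (D(V) = -V*(-3) = 3*V)
t(s, g) = 3 + g (t(s, g) = (g + 3) + 0 = (3 + g) + 0 = 3 + g)
F(f) = (2 + f)³ (F(f) = (f + 2)³ = (2 + f)³)
F(t(6, 2))*(H(-5) + D(0)) = (2 + (3 + 2))³*((-5)² + 3*0) = (2 + 5)³*(25 + 0) = 7³*25 = 343*25 = 8575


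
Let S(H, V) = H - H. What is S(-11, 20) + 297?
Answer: 297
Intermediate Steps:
S(H, V) = 0
S(-11, 20) + 297 = 0 + 297 = 297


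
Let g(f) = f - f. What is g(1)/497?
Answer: 0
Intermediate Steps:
g(f) = 0
g(1)/497 = 0/497 = 0*(1/497) = 0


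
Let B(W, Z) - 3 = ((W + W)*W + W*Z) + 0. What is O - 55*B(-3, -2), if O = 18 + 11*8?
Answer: -1379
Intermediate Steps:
B(W, Z) = 3 + 2*W² + W*Z (B(W, Z) = 3 + (((W + W)*W + W*Z) + 0) = 3 + (((2*W)*W + W*Z) + 0) = 3 + ((2*W² + W*Z) + 0) = 3 + (2*W² + W*Z) = 3 + 2*W² + W*Z)
O = 106 (O = 18 + 88 = 106)
O - 55*B(-3, -2) = 106 - 55*(3 + 2*(-3)² - 3*(-2)) = 106 - 55*(3 + 2*9 + 6) = 106 - 55*(3 + 18 + 6) = 106 - 55*27 = 106 - 1*1485 = 106 - 1485 = -1379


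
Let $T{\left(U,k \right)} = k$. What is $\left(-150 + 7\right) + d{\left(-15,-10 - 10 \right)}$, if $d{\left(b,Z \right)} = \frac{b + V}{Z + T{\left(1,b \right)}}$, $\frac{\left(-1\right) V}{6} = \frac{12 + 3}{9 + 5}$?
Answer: $- \frac{6977}{49} \approx -142.39$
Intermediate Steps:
$V = - \frac{45}{7}$ ($V = - 6 \frac{12 + 3}{9 + 5} = - 6 \cdot \frac{15}{14} = - 6 \cdot 15 \cdot \frac{1}{14} = \left(-6\right) \frac{15}{14} = - \frac{45}{7} \approx -6.4286$)
$d{\left(b,Z \right)} = \frac{- \frac{45}{7} + b}{Z + b}$ ($d{\left(b,Z \right)} = \frac{b - \frac{45}{7}}{Z + b} = \frac{- \frac{45}{7} + b}{Z + b}$)
$\left(-150 + 7\right) + d{\left(-15,-10 - 10 \right)} = \left(-150 + 7\right) + \frac{- \frac{45}{7} - 15}{\left(-10 - 10\right) - 15} = -143 + \frac{1}{-20 - 15} \left(- \frac{150}{7}\right) = -143 + \frac{1}{-35} \left(- \frac{150}{7}\right) = -143 - - \frac{30}{49} = -143 + \frac{30}{49} = - \frac{6977}{49}$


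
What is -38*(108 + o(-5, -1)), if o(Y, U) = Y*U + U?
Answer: -4256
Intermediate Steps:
o(Y, U) = U + U*Y (o(Y, U) = U*Y + U = U + U*Y)
-38*(108 + o(-5, -1)) = -38*(108 - (1 - 5)) = -38*(108 - 1*(-4)) = -38*(108 + 4) = -38*112 = -4256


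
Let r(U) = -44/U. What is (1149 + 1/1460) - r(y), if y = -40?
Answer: 335187/292 ≈ 1147.9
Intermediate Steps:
(1149 + 1/1460) - r(y) = (1149 + 1/1460) - (-44)/(-40) = (1149 + 1/1460) - (-44)*(-1)/40 = 1677541/1460 - 1*11/10 = 1677541/1460 - 11/10 = 335187/292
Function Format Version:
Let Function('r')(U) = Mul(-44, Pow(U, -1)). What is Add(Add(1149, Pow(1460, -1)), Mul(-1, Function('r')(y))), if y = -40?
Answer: Rational(335187, 292) ≈ 1147.9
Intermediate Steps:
Add(Add(1149, Pow(1460, -1)), Mul(-1, Function('r')(y))) = Add(Add(1149, Pow(1460, -1)), Mul(-1, Mul(-44, Pow(-40, -1)))) = Add(Add(1149, Rational(1, 1460)), Mul(-1, Mul(-44, Rational(-1, 40)))) = Add(Rational(1677541, 1460), Mul(-1, Rational(11, 10))) = Add(Rational(1677541, 1460), Rational(-11, 10)) = Rational(335187, 292)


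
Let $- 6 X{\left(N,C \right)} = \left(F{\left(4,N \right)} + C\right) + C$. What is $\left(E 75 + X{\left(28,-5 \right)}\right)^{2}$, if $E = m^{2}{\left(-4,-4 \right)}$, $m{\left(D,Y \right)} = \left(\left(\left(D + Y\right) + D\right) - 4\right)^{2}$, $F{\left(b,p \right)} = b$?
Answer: $24159200870401$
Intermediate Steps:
$m{\left(D,Y \right)} = \left(-4 + Y + 2 D\right)^{2}$ ($m{\left(D,Y \right)} = \left(\left(Y + 2 D\right) - 4\right)^{2} = \left(-4 + Y + 2 D\right)^{2}$)
$X{\left(N,C \right)} = - \frac{2}{3} - \frac{C}{3}$ ($X{\left(N,C \right)} = - \frac{\left(4 + C\right) + C}{6} = - \frac{4 + 2 C}{6} = - \frac{2}{3} - \frac{C}{3}$)
$E = 65536$ ($E = \left(\left(-4 - 4 + 2 \left(-4\right)\right)^{2}\right)^{2} = \left(\left(-4 - 4 - 8\right)^{2}\right)^{2} = \left(\left(-16\right)^{2}\right)^{2} = 256^{2} = 65536$)
$\left(E 75 + X{\left(28,-5 \right)}\right)^{2} = \left(65536 \cdot 75 - -1\right)^{2} = \left(4915200 + \left(- \frac{2}{3} + \frac{5}{3}\right)\right)^{2} = \left(4915200 + 1\right)^{2} = 4915201^{2} = 24159200870401$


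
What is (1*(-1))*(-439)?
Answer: 439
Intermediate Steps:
(1*(-1))*(-439) = -1*(-439) = 439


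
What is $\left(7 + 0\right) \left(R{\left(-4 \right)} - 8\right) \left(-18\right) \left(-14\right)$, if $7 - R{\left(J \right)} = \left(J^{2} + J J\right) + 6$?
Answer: $-68796$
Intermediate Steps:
$R{\left(J \right)} = 1 - 2 J^{2}$ ($R{\left(J \right)} = 7 - \left(\left(J^{2} + J J\right) + 6\right) = 7 - \left(\left(J^{2} + J^{2}\right) + 6\right) = 7 - \left(2 J^{2} + 6\right) = 7 - \left(6 + 2 J^{2}\right) = 1 - 2 J^{2}$)
$\left(7 + 0\right) \left(R{\left(-4 \right)} - 8\right) \left(-18\right) \left(-14\right) = \left(7 + 0\right) \left(\left(1 - 2 \left(-4\right)^{2}\right) - 8\right) \left(-18\right) \left(-14\right) = 7 \left(\left(1 - 32\right) - 8\right) \left(-18\right) \left(-14\right) = 7 \left(-31 - 8\right) \left(-18\right) \left(-14\right) = 7 \left(-39\right) \left(-18\right) \left(-14\right) = \left(-273\right) \left(-18\right) \left(-14\right) = 4914 \left(-14\right) = -68796$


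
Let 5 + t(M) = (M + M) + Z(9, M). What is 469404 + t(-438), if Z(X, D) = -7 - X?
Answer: 468507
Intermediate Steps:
t(M) = -21 + 2*M (t(M) = -5 + ((M + M) + (-7 - 1*9)) = -5 + (2*M + (-7 - 9)) = -5 + (2*M - 16) = -5 + (-16 + 2*M) = -21 + 2*M)
469404 + t(-438) = 469404 + (-21 + 2*(-438)) = 469404 + (-21 - 876) = 469404 - 897 = 468507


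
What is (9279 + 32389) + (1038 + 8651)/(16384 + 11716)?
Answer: 1170880489/28100 ≈ 41668.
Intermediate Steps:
(9279 + 32389) + (1038 + 8651)/(16384 + 11716) = 41668 + 9689/28100 = 1170880489/28100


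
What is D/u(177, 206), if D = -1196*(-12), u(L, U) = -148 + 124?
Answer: -598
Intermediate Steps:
u(L, U) = -24
D = 14352
D/u(177, 206) = 14352/(-24) = 14352*(-1/24) = -598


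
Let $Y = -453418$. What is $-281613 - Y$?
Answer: $171805$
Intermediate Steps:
$-281613 - Y = -281613 - -453418 = -281613 + 453418 = 171805$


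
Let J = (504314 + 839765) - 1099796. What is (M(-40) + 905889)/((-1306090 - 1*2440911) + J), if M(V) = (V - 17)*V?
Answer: -908169/3502718 ≈ -0.25928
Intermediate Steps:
J = 244283 (J = 1344079 - 1099796 = 244283)
M(V) = V*(-17 + V) (M(V) = (-17 + V)*V = V*(-17 + V))
(M(-40) + 905889)/((-1306090 - 1*2440911) + J) = (-40*(-17 - 40) + 905889)/((-1306090 - 1*2440911) + 244283) = (-40*(-57) + 905889)/((-1306090 - 2440911) + 244283) = (2280 + 905889)/(-3747001 + 244283) = 908169/(-3502718) = 908169*(-1/3502718) = -908169/3502718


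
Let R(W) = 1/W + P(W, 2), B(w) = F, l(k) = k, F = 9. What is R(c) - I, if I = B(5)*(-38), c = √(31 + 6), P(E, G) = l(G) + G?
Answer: 346 + √37/37 ≈ 346.16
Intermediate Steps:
B(w) = 9
P(E, G) = 2*G (P(E, G) = G + G = 2*G)
c = √37 ≈ 6.0828
R(W) = 4 + 1/W (R(W) = 1/W + 2*2 = 1/W + 4 = 4 + 1/W)
I = -342 (I = 9*(-38) = -342)
R(c) - I = (4 + 1/(√37)) - 1*(-342) = (4 + √37/37) + 342 = 346 + √37/37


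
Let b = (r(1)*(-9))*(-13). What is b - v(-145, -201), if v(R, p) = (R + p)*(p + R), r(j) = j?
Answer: -119599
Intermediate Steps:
v(R, p) = (R + p)² (v(R, p) = (R + p)*(R + p) = (R + p)²)
b = 117 (b = (1*(-9))*(-13) = -9*(-13) = 117)
b - v(-145, -201) = 117 - (-145 - 201)² = 117 - 1*(-346)² = 117 - 1*119716 = 117 - 119716 = -119599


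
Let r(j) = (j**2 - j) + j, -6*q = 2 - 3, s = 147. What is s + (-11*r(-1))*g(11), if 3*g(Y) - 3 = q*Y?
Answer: 2327/18 ≈ 129.28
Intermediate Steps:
q = 1/6 (q = -(2 - 3)/6 = -1/6*(-1) = 1/6 ≈ 0.16667)
r(j) = j**2
g(Y) = 1 + Y/18 (g(Y) = 1 + (Y/6)/3 = 1 + Y/18)
s + (-11*r(-1))*g(11) = 147 + (-11*(-1)**2)*(1 + (1/18)*11) = 147 + (-11*1)*(1 + 11/18) = 147 - 11*29/18 = 147 - 319/18 = 2327/18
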